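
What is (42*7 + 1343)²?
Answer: 2679769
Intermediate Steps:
(42*7 + 1343)² = (294 + 1343)² = 1637² = 2679769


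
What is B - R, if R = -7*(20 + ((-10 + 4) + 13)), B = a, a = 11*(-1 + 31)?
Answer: 519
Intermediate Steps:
a = 330 (a = 11*30 = 330)
B = 330
R = -189 (R = -7*(20 + (-6 + 13)) = -7*(20 + 7) = -7*27 = -189)
B - R = 330 - 1*(-189) = 330 + 189 = 519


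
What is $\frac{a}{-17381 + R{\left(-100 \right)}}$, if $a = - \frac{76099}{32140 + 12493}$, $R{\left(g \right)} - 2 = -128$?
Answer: $\frac{76099}{781389931} \approx 9.7389 \cdot 10^{-5}$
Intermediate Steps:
$R{\left(g \right)} = -126$ ($R{\left(g \right)} = 2 - 128 = -126$)
$a = - \frac{76099}{44633} \approx -1.705$
$\frac{a}{-17381 + R{\left(-100 \right)}} = - \frac{76099}{44633 \left(-17381 - 126\right)} = - \frac{76099}{44633 \left(-17507\right)} = \left(- \frac{76099}{44633}\right) \left(- \frac{1}{17507}\right) = \frac{76099}{781389931}$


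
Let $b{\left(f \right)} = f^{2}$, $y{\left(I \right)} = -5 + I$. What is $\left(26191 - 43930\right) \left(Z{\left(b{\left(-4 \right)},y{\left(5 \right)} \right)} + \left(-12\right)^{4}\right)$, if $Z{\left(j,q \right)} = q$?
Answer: $-367835904$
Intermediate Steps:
$\left(26191 - 43930\right) \left(Z{\left(b{\left(-4 \right)},y{\left(5 \right)} \right)} + \left(-12\right)^{4}\right) = \left(26191 - 43930\right) \left(\left(-5 + 5\right) + \left(-12\right)^{4}\right) = - 17739 \left(0 + 20736\right) = \left(-17739\right) 20736 = -367835904$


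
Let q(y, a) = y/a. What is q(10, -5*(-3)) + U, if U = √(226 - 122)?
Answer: ⅔ + 2*√26 ≈ 10.865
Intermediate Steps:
U = 2*√26 (U = √104 = 2*√26 ≈ 10.198)
q(10, -5*(-3)) + U = 10/((-5*(-3))) + 2*√26 = 10/15 + 2*√26 = 10*(1/15) + 2*√26 = ⅔ + 2*√26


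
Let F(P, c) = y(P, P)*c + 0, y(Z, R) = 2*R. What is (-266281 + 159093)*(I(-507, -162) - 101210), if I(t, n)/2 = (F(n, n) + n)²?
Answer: -586952842430296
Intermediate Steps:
F(P, c) = 2*P*c (F(P, c) = (2*P)*c + 0 = 2*P*c + 0 = 2*P*c)
I(t, n) = 2*(n + 2*n²)² (I(t, n) = 2*(2*n*n + n)² = 2*(2*n² + n)² = 2*(n + 2*n²)²)
(-266281 + 159093)*(I(-507, -162) - 101210) = (-266281 + 159093)*(2*(-162)²*(1 + 2*(-162))² - 101210) = -107188*(2*26244*(1 - 324)² - 101210) = -107188*(2*26244*(-323)² - 101210) = -107188*(2*26244*104329 - 101210) = -107188*(5476020552 - 101210) = -107188*5475919342 = -586952842430296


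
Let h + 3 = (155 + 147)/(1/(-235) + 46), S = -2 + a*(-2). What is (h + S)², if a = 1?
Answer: 22024249/116834481 ≈ 0.18851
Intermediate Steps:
S = -4 (S = -2 + 1*(-2) = -2 - 2 = -4)
h = 38543/10809 (h = -3 + (155 + 147)/(1/(-235) + 46) = -3 + 302/(-1/235 + 46) = -3 + 302/(10809/235) = -3 + 302*(235/10809) = -3 + 70970/10809 = 38543/10809 ≈ 3.5658)
(h + S)² = (38543/10809 - 4)² = (-4693/10809)² = 22024249/116834481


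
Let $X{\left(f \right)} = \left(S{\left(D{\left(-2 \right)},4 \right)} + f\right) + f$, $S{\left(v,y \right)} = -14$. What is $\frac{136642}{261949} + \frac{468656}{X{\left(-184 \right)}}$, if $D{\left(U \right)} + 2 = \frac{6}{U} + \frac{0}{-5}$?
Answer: $- \frac{61355886650}{50032259} \approx -1226.3$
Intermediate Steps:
$D{\left(U \right)} = -2 + \frac{6}{U}$ ($D{\left(U \right)} = -2 + \left(\frac{6}{U} + \frac{0}{-5}\right) = -2 + \left(\frac{6}{U} + 0 \left(- \frac{1}{5}\right)\right) = -2 + \left(\frac{6}{U} + 0\right) = -2 + \frac{6}{U}$)
$X{\left(f \right)} = -14 + 2 f$ ($X{\left(f \right)} = \left(-14 + f\right) + f = -14 + 2 f$)
$\frac{136642}{261949} + \frac{468656}{X{\left(-184 \right)}} = \frac{136642}{261949} + \frac{468656}{-14 + 2 \left(-184\right)} = 136642 \cdot \frac{1}{261949} + \frac{468656}{-14 - 368} = \frac{136642}{261949} + \frac{468656}{-382} = \frac{136642}{261949} + 468656 \left(- \frac{1}{382}\right) = \frac{136642}{261949} - \frac{234328}{191} = - \frac{61355886650}{50032259}$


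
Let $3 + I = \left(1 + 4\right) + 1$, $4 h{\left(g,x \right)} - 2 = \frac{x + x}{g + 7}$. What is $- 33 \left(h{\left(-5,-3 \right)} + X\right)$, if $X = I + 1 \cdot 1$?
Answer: $- \frac{495}{4} \approx -123.75$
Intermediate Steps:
$h{\left(g,x \right)} = \frac{1}{2} + \frac{x}{2 \left(7 + g\right)}$ ($h{\left(g,x \right)} = \frac{1}{2} + \frac{\left(x + x\right) \frac{1}{g + 7}}{4} = \frac{1}{2} + \frac{2 x \frac{1}{7 + g}}{4} = \frac{1}{2} + \frac{x}{2 \left(7 + g\right)}$)
$I = 3$ ($I = -3 + \left(\left(1 + 4\right) + 1\right) = -3 + \left(5 + 1\right) = -3 + 6 = 3$)
$X = 4$ ($X = 3 + 1 \cdot 1 = 3 + 1 = 4$)
$- 33 \left(h{\left(-5,-3 \right)} + X\right) = - 33 \left(\frac{7 - 5 - 3}{2 \left(7 - 5\right)} + 4\right) = - 33 \left(\frac{1}{2} \cdot \frac{1}{2} \left(-1\right) + 4\right) = - 33 \left(- \frac{1}{4} + 4\right) = \left(-33\right) \frac{15}{4} = - \frac{495}{4}$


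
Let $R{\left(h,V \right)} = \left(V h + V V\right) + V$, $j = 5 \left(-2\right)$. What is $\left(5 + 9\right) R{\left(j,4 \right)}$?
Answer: $-280$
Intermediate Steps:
$j = -10$
$R{\left(h,V \right)} = V + V^{2} + V h$ ($R{\left(h,V \right)} = \left(V h + V^{2}\right) + V = \left(V^{2} + V h\right) + V = V + V^{2} + V h$)
$\left(5 + 9\right) R{\left(j,4 \right)} = \left(5 + 9\right) 4 \left(1 + 4 - 10\right) = 14 \cdot 4 \left(-5\right) = 14 \left(-20\right) = -280$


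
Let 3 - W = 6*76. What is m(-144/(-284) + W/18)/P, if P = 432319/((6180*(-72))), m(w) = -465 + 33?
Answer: 192222720/432319 ≈ 444.63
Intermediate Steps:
W = -453 (W = 3 - 6*76 = 3 - 1*456 = 3 - 456 = -453)
m(w) = -432
P = -432319/444960 (P = 432319/(-444960) = 432319*(-1/444960) = -432319/444960 ≈ -0.97159)
m(-144/(-284) + W/18)/P = -432/(-432319/444960) = -432*(-444960/432319) = 192222720/432319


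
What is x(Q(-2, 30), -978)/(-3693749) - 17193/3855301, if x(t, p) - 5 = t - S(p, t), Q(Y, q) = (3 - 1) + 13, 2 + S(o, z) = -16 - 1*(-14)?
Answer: -63599153781/14240514213449 ≈ -0.0044661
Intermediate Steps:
S(o, z) = -4 (S(o, z) = -2 + (-16 - 1*(-14)) = -2 + (-16 + 14) = -2 - 2 = -4)
Q(Y, q) = 15 (Q(Y, q) = 2 + 13 = 15)
x(t, p) = 9 + t (x(t, p) = 5 + (t - 1*(-4)) = 5 + (t + 4) = 5 + (4 + t) = 9 + t)
x(Q(-2, 30), -978)/(-3693749) - 17193/3855301 = (9 + 15)/(-3693749) - 17193/3855301 = 24*(-1/3693749) - 17193*1/3855301 = -24/3693749 - 17193/3855301 = -63599153781/14240514213449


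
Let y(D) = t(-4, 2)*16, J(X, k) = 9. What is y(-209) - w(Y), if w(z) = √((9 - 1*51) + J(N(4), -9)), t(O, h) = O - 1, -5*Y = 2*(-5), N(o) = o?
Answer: -80 - I*√33 ≈ -80.0 - 5.7446*I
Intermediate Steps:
Y = 2 (Y = -2*(-5)/5 = -⅕*(-10) = 2)
t(O, h) = -1 + O
w(z) = I*√33 (w(z) = √((9 - 1*51) + 9) = √((9 - 51) + 9) = √(-42 + 9) = √(-33) = I*√33)
y(D) = -80 (y(D) = (-1 - 4)*16 = -5*16 = -80)
y(-209) - w(Y) = -80 - I*√33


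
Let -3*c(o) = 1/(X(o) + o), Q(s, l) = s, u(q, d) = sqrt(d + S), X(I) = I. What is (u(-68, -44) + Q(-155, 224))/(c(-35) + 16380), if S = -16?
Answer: -32550/3439801 + 420*I*sqrt(15)/3439801 ≈ -0.0094628 + 0.00047289*I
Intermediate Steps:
u(q, d) = sqrt(-16 + d) (u(q, d) = sqrt(d - 16) = sqrt(-16 + d))
c(o) = -1/(6*o) (c(o) = -1/(3*(o + o)) = -1/(2*o)/3 = -1/(6*o))
(u(-68, -44) + Q(-155, 224))/(c(-35) + 16380) = (sqrt(-16 - 44) - 155)/(-1/6/(-35) + 16380) = (sqrt(-60) - 155)/(-1/6*(-1/35) + 16380) = (2*I*sqrt(15) - 155)/(1/210 + 16380) = (-155 + 2*I*sqrt(15))/(3439801/210) = (-155 + 2*I*sqrt(15))*(210/3439801) = -32550/3439801 + 420*I*sqrt(15)/3439801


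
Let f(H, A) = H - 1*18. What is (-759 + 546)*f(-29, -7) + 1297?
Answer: 11308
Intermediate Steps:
f(H, A) = -18 + H (f(H, A) = H - 18 = -18 + H)
(-759 + 546)*f(-29, -7) + 1297 = (-759 + 546)*(-18 - 29) + 1297 = -213*(-47) + 1297 = 10011 + 1297 = 11308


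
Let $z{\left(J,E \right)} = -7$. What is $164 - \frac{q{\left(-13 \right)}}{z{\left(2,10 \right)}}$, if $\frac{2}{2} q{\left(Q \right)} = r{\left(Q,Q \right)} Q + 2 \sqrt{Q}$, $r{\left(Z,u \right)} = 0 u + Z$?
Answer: $\frac{1317}{7} + \frac{2 i \sqrt{13}}{7} \approx 188.14 + 1.0302 i$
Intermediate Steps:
$r{\left(Z,u \right)} = Z$ ($r{\left(Z,u \right)} = 0 + Z = Z$)
$q{\left(Q \right)} = Q^{2} + 2 \sqrt{Q}$ ($q{\left(Q \right)} = Q Q + 2 \sqrt{Q} = Q^{2} + 2 \sqrt{Q}$)
$164 - \frac{q{\left(-13 \right)}}{z{\left(2,10 \right)}} = 164 - \frac{\left(-13\right)^{2} + 2 \sqrt{-13}}{-7} = 164 - \left(169 + 2 i \sqrt{13}\right) \left(- \frac{1}{7}\right) = 164 - \left(- \frac{169}{7} - \frac{2 i \sqrt{13}}{7}\right) = 164 + \left(\frac{169}{7} + \frac{2 i \sqrt{13}}{7}\right) = \frac{1317}{7} + \frac{2 i \sqrt{13}}{7}$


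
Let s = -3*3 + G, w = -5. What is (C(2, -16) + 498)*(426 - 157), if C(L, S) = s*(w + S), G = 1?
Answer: 179154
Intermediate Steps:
s = -8 (s = -3*3 + 1 = -9 + 1 = -8)
C(L, S) = 40 - 8*S (C(L, S) = -8*(-5 + S) = 40 - 8*S)
(C(2, -16) + 498)*(426 - 157) = ((40 - 8*(-16)) + 498)*(426 - 157) = ((40 + 128) + 498)*269 = (168 + 498)*269 = 666*269 = 179154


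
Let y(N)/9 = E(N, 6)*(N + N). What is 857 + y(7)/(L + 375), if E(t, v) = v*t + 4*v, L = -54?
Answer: 94471/107 ≈ 882.91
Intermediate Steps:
E(t, v) = 4*v + t*v (E(t, v) = t*v + 4*v = 4*v + t*v)
y(N) = 18*N*(24 + 6*N) (y(N) = 9*((6*(4 + N))*(N + N)) = 9*((24 + 6*N)*(2*N)) = 9*(2*N*(24 + 6*N)) = 18*N*(24 + 6*N))
857 + y(7)/(L + 375) = 857 + (108*7*(4 + 7))/(-54 + 375) = 857 + (108*7*11)/321 = 857 + 8316*(1/321) = 857 + 2772/107 = 94471/107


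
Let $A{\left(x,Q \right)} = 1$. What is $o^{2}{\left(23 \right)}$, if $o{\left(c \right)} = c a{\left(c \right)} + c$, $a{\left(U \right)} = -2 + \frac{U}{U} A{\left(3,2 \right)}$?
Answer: $0$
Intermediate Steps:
$a{\left(U \right)} = -1$ ($a{\left(U \right)} = -2 + \frac{U}{U} 1 = -2 + 1 \cdot 1 = -2 + 1 = -1$)
$o{\left(c \right)} = 0$ ($o{\left(c \right)} = c \left(-1\right) + c = - c + c = 0$)
$o^{2}{\left(23 \right)} = 0^{2} = 0$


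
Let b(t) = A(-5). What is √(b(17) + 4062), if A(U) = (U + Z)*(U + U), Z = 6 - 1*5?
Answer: √4102 ≈ 64.047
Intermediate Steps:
Z = 1 (Z = 6 - 5 = 1)
A(U) = 2*U*(1 + U) (A(U) = (U + 1)*(U + U) = (1 + U)*(2*U) = 2*U*(1 + U))
b(t) = 40 (b(t) = 2*(-5)*(1 - 5) = 2*(-5)*(-4) = 40)
√(b(17) + 4062) = √(40 + 4062) = √4102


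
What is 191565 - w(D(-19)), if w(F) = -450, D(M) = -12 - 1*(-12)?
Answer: 192015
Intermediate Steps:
D(M) = 0 (D(M) = -12 + 12 = 0)
191565 - w(D(-19)) = 191565 - 1*(-450) = 191565 + 450 = 192015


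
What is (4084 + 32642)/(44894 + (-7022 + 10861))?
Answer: 36726/48733 ≈ 0.75362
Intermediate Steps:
(4084 + 32642)/(44894 + (-7022 + 10861)) = 36726/(44894 + 3839) = 36726/48733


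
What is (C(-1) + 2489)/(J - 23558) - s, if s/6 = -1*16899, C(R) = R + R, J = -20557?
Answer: 1490997941/14705 ≈ 1.0139e+5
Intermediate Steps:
C(R) = 2*R
s = -101394 (s = 6*(-1*16899) = 6*(-16899) = -101394)
(C(-1) + 2489)/(J - 23558) - s = (2*(-1) + 2489)/(-20557 - 23558) - 1*(-101394) = (-2 + 2489)/(-44115) + 101394 = 2487*(-1/44115) + 101394 = -829/14705 + 101394 = 1490997941/14705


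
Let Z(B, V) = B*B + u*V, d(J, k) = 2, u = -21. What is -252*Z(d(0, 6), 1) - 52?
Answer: 4232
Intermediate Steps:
Z(B, V) = B² - 21*V (Z(B, V) = B*B - 21*V = B² - 21*V)
-252*Z(d(0, 6), 1) - 52 = -252*(2² - 21*1) - 52 = -252*(4 - 21) - 52 = -252*(-17) - 52 = 4284 - 52 = 4232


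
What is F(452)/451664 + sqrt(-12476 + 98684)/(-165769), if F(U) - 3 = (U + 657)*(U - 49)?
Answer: 223465/225832 - 8*sqrt(1347)/165769 ≈ 0.98775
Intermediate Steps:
F(U) = 3 + (-49 + U)*(657 + U) (F(U) = 3 + (U + 657)*(U - 49) = 3 + (657 + U)*(-49 + U) = 3 + (-49 + U)*(657 + U))
F(452)/451664 + sqrt(-12476 + 98684)/(-165769) = (-32190 + 452**2 + 608*452)/451664 + sqrt(-12476 + 98684)/(-165769) = (-32190 + 204304 + 274816)*(1/451664) + sqrt(86208)*(-1/165769) = 446930*(1/451664) + (8*sqrt(1347))*(-1/165769) = 223465/225832 - 8*sqrt(1347)/165769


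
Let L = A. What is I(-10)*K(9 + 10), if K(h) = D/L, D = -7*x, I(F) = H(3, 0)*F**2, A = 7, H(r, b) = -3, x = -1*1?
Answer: -300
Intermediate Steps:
x = -1
I(F) = -3*F**2
D = 7 (D = -7*(-1) = 7)
L = 7
K(h) = 1 (K(h) = 7/7 = 7*(1/7) = 1)
I(-10)*K(9 + 10) = -3*(-10)**2*1 = -3*100*1 = -300*1 = -300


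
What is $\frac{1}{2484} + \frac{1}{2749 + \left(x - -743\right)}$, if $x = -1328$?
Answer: $\frac{581}{671922} \approx 0.00086468$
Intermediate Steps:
$\frac{1}{2484} + \frac{1}{2749 + \left(x - -743\right)} = \frac{1}{2484} + \frac{1}{2749 - 585} = \frac{1}{2484} + \frac{1}{2164} = \frac{581}{671922}$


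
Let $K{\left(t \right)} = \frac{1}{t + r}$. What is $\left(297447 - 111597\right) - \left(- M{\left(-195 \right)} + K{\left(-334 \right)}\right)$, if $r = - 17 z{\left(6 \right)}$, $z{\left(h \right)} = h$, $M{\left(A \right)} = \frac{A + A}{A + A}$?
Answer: $\frac{81031037}{436} \approx 1.8585 \cdot 10^{5}$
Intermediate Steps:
$M{\left(A \right)} = 1$ ($M{\left(A \right)} = \frac{2 A}{2 A} = 2 A \frac{1}{2 A} = 1$)
$r = -102$ ($r = \left(-17\right) 6 = -102$)
$K{\left(t \right)} = \frac{1}{-102 + t}$ ($K{\left(t \right)} = \frac{1}{t - 102} = \frac{1}{-102 + t}$)
$\left(297447 - 111597\right) - \left(- M{\left(-195 \right)} + K{\left(-334 \right)}\right) = \left(297447 - 111597\right) + \left(1 - \frac{1}{-102 - 334}\right) = \left(297447 - 111597\right) + \left(1 - \frac{1}{-436}\right) = 185850 + \left(1 - - \frac{1}{436}\right) = 185850 + \left(1 + \frac{1}{436}\right) = 185850 + \frac{437}{436} = \frac{81031037}{436}$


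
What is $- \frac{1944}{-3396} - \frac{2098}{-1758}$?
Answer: $\frac{439265}{248757} \approx 1.7658$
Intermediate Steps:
$- \frac{1944}{-3396} - \frac{2098}{-1758} = \left(-1944\right) \left(- \frac{1}{3396}\right) - - \frac{1049}{879} = \frac{162}{283} + \frac{1049}{879} = \frac{439265}{248757}$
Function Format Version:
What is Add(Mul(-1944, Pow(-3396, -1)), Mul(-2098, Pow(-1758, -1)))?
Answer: Rational(439265, 248757) ≈ 1.7658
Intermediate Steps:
Add(Mul(-1944, Pow(-3396, -1)), Mul(-2098, Pow(-1758, -1))) = Add(Mul(-1944, Rational(-1, 3396)), Mul(-2098, Rational(-1, 1758))) = Add(Rational(162, 283), Rational(1049, 879)) = Rational(439265, 248757)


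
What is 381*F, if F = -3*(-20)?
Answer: 22860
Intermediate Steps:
F = 60
381*F = 381*60 = 22860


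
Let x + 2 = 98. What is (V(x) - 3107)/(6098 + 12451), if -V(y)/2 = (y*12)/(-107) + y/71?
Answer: -23460839/140916753 ≈ -0.16649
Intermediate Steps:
x = 96 (x = -2 + 98 = 96)
V(y) = 1490*y/7597 (V(y) = -2*((y*12)/(-107) + y/71) = -2*((12*y)*(-1/107) + y*(1/71)) = -2*(-12*y/107 + y/71) = -(-1490)*y/7597 = 1490*y/7597)
(V(x) - 3107)/(6098 + 12451) = ((1490/7597)*96 - 3107)/(6098 + 12451) = (143040/7597 - 3107)/18549 = -23460839/7597*1/18549 = -23460839/140916753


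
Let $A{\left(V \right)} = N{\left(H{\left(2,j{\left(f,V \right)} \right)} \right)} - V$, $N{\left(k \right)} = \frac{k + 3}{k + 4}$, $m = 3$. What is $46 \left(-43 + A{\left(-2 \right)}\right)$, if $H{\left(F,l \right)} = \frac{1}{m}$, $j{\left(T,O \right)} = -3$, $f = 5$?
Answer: $- \frac{24058}{13} \approx -1850.6$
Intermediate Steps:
$H{\left(F,l \right)} = \frac{1}{3}$
$N{\left(k \right)} = \frac{3 + k}{4 + k}$
$A{\left(V \right)} = \frac{10}{13} - V$ ($A{\left(V \right)} = \frac{3 + \frac{1}{3}}{4 + \frac{1}{3}} - V = \frac{1}{\frac{13}{3}} \cdot \frac{10}{3} - V = \frac{3}{13} \cdot \frac{10}{3} - V = \frac{10}{13} - V$)
$46 \left(-43 + A{\left(-2 \right)}\right) = 46 \left(-43 + \left(\frac{10}{13} - -2\right)\right) = 46 \left(-43 + \left(\frac{10}{13} + 2\right)\right) = 46 \left(-43 + \frac{36}{13}\right) = 46 \left(- \frac{523}{13}\right) = - \frac{24058}{13}$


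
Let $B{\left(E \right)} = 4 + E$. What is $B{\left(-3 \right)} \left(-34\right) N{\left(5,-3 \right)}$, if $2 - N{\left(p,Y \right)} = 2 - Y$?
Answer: $102$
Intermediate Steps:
$N{\left(p,Y \right)} = Y$ ($N{\left(p,Y \right)} = 2 - \left(2 - Y\right) = 2 + \left(-2 + Y\right) = Y$)
$B{\left(-3 \right)} \left(-34\right) N{\left(5,-3 \right)} = \left(4 - 3\right) \left(-34\right) \left(-3\right) = 1 \left(-34\right) \left(-3\right) = \left(-34\right) \left(-3\right) = 102$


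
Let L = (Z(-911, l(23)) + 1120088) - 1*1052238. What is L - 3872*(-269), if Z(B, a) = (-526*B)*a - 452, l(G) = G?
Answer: 12130244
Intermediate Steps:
Z(B, a) = -452 - 526*B*a (Z(B, a) = -526*B*a - 452 = -452 - 526*B*a)
L = 11088676 (L = ((-452 - 526*(-911)*23) + 1120088) - 1*1052238 = ((-452 + 11021278) + 1120088) - 1052238 = (11020826 + 1120088) - 1052238 = 12140914 - 1052238 = 11088676)
L - 3872*(-269) = 11088676 - 3872*(-269) = 11088676 + 1041568 = 12130244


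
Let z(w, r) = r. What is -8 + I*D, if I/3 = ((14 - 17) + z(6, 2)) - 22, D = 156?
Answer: -10772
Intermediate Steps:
I = -69 (I = 3*(((14 - 17) + 2) - 22) = 3*((-3 + 2) - 22) = 3*(-1 - 22) = 3*(-23) = -69)
-8 + I*D = -8 - 69*156 = -8 - 10764 = -10772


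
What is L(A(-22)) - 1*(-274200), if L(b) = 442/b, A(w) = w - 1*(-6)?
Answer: 2193379/8 ≈ 2.7417e+5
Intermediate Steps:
A(w) = 6 + w (A(w) = w + 6 = 6 + w)
L(A(-22)) - 1*(-274200) = 442/(6 - 22) - 1*(-274200) = 442/(-16) + 274200 = 442*(-1/16) + 274200 = -221/8 + 274200 = 2193379/8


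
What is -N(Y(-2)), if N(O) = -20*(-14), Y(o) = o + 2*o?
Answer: -280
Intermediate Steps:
Y(o) = 3*o
N(O) = 280
-N(Y(-2)) = -1*280 = -280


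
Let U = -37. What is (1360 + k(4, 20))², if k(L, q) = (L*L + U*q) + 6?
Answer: 412164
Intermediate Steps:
k(L, q) = 6 + L² - 37*q (k(L, q) = (L*L - 37*q) + 6 = (L² - 37*q) + 6 = 6 + L² - 37*q)
(1360 + k(4, 20))² = (1360 + (6 + 4² - 37*20))² = (1360 + (6 + 16 - 740))² = (1360 - 718)² = 642² = 412164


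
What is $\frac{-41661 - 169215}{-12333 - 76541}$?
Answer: $\frac{105438}{44437} \approx 2.3728$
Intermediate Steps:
$\frac{-41661 - 169215}{-12333 - 76541} = - \frac{210876}{-88874} = \left(-210876\right) \left(- \frac{1}{88874}\right) = \frac{105438}{44437}$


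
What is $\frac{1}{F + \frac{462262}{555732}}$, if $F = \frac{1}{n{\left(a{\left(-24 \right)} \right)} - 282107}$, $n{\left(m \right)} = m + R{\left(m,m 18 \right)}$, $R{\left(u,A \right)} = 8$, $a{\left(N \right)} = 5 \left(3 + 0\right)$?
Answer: $\frac{13063592124}{10866346523} \approx 1.2022$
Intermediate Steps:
$a{\left(N \right)} = 15$ ($a{\left(N \right)} = 5 \cdot 3 = 15$)
$n{\left(m \right)} = 8 + m$ ($n{\left(m \right)} = m + 8 = 8 + m$)
$F = - \frac{1}{282084}$ ($F = \frac{1}{\left(8 + 15\right) - 282107} = \frac{1}{23 - 282107} = \frac{1}{-282084} = - \frac{1}{282084} \approx -3.545 \cdot 10^{-6}$)
$\frac{1}{F + \frac{462262}{555732}} = \frac{1}{- \frac{1}{282084} + \frac{462262}{555732}} = \frac{1}{- \frac{1}{282084} + 462262 \cdot \frac{1}{555732}} = \frac{1}{- \frac{1}{282084} + \frac{231131}{277866}} = \frac{1}{\frac{10866346523}{13063592124}} = \frac{13063592124}{10866346523}$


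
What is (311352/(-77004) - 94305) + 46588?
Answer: -306225935/6417 ≈ -47721.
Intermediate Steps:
(311352/(-77004) - 94305) + 46588 = (311352*(-1/77004) - 94305) + 46588 = (-25946/6417 - 94305) + 46588 = -605181131/6417 + 46588 = -306225935/6417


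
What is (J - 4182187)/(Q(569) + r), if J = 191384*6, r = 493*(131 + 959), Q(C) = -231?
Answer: -3033883/537139 ≈ -5.6482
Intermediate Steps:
r = 537370 (r = 493*1090 = 537370)
J = 1148304
(J - 4182187)/(Q(569) + r) = (1148304 - 4182187)/(-231 + 537370) = -3033883/537139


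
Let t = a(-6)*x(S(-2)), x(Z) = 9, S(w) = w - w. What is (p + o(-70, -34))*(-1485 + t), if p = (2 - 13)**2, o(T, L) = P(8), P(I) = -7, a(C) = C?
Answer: -175446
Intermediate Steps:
S(w) = 0
o(T, L) = -7
p = 121 (p = (-11)**2 = 121)
t = -54 (t = -6*9 = -54)
(p + o(-70, -34))*(-1485 + t) = (121 - 7)*(-1485 - 54) = 114*(-1539) = -175446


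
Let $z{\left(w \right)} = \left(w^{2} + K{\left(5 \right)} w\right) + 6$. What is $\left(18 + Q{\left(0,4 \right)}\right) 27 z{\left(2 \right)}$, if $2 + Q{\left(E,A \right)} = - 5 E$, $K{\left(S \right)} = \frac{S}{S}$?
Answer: $5184$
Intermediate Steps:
$K{\left(S \right)} = 1$
$Q{\left(E,A \right)} = -2 - 5 E$
$z{\left(w \right)} = 6 + w + w^{2}$ ($z{\left(w \right)} = \left(w^{2} + 1 w\right) + 6 = \left(w^{2} + w\right) + 6 = \left(w + w^{2}\right) + 6 = 6 + w + w^{2}$)
$\left(18 + Q{\left(0,4 \right)}\right) 27 z{\left(2 \right)} = \left(18 - 2\right) 27 \left(6 + 2 + 2^{2}\right) = \left(18 + \left(-2 + 0\right)\right) 27 \left(6 + 2 + 4\right) = \left(18 - 2\right) 27 \cdot 12 = 16 \cdot 27 \cdot 12 = 432 \cdot 12 = 5184$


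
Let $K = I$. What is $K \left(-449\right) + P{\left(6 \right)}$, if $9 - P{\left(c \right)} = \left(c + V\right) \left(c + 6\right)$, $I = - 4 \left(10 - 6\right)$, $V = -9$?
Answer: $7229$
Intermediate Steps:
$I = -16$ ($I = \left(-4\right) 4 = -16$)
$K = -16$
$P{\left(c \right)} = 9 - \left(-9 + c\right) \left(6 + c\right)$ ($P{\left(c \right)} = 9 - \left(c - 9\right) \left(c + 6\right) = 9 - \left(-9 + c\right) \left(6 + c\right)$)
$K \left(-449\right) + P{\left(6 \right)} = \left(-16\right) \left(-449\right) + \left(63 - 6^{2} + 3 \cdot 6\right) = 7184 + \left(63 - 36 + 18\right) = 7184 + 45 = 7229$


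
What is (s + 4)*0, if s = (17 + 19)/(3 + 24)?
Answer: 0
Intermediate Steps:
s = 4/3 (s = 36/27 = 36*(1/27) = 4/3 ≈ 1.3333)
(s + 4)*0 = (4/3 + 4)*0 = (16/3)*0 = 0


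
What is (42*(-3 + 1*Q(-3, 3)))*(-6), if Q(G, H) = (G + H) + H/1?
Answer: 0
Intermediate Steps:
Q(G, H) = G + 2*H (Q(G, H) = (G + H) + H*1 = (G + H) + H = G + 2*H)
(42*(-3 + 1*Q(-3, 3)))*(-6) = (42*(-3 + 1*(-3 + 2*3)))*(-6) = (42*(-3 + 1*(-3 + 6)))*(-6) = (42*(-3 + 1*3))*(-6) = (42*(-3 + 3))*(-6) = (42*0)*(-6) = 0*(-6) = 0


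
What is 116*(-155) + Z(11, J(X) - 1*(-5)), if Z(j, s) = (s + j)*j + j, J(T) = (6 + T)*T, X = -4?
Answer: -17881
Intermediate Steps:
J(T) = T*(6 + T)
Z(j, s) = j + j*(j + s) (Z(j, s) = (j + s)*j + j = j*(j + s) + j = j + j*(j + s))
116*(-155) + Z(11, J(X) - 1*(-5)) = 116*(-155) + 11*(1 + 11 + (-4*(6 - 4) - 1*(-5))) = -17980 + 11*(1 + 11 + (-4*2 + 5)) = -17980 + 11*(1 + 11 + (-8 + 5)) = -17980 + 11*(1 + 11 - 3) = -17980 + 11*9 = -17980 + 99 = -17881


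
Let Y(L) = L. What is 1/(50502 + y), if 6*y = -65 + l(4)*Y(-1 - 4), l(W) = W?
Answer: 6/302927 ≈ 1.9807e-5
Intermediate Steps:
y = -85/6 (y = (-65 + 4*(-1 - 4))/6 = (-65 + 4*(-5))/6 = (-65 - 20)/6 = (1/6)*(-85) = -85/6 ≈ -14.167)
1/(50502 + y) = 1/(50502 - 85/6) = 1/(302927/6) = 6/302927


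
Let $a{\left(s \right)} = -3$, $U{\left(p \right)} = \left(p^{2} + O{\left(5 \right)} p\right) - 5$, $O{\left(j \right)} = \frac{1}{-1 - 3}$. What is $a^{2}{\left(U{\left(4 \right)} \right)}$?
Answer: $9$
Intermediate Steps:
$O{\left(j \right)} = - \frac{1}{4}$ ($O{\left(j \right)} = \frac{1}{-4} = - \frac{1}{4}$)
$U{\left(p \right)} = -5 + p^{2} - \frac{p}{4}$ ($U{\left(p \right)} = \left(p^{2} - \frac{p}{4}\right) - 5 = -5 + p^{2} - \frac{p}{4}$)
$a^{2}{\left(U{\left(4 \right)} \right)} = \left(-3\right)^{2} = 9$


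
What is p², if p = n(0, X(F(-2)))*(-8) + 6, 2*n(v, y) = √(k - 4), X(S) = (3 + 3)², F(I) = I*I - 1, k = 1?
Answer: -12 - 48*I*√3 ≈ -12.0 - 83.138*I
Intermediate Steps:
F(I) = -1 + I² (F(I) = I² - 1 = -1 + I²)
X(S) = 36 (X(S) = 6² = 36)
n(v, y) = I*√3/2 (n(v, y) = √(1 - 4)/2 = √(-3)/2 = (I*√3)/2 = I*√3/2)
p = 6 - 4*I*√3 (p = (I*√3/2)*(-8) + 6 = -4*I*√3 + 6 = 6 - 4*I*√3 ≈ 6.0 - 6.9282*I)
p² = (6 - 4*I*√3)²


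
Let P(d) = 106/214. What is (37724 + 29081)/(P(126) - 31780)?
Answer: -7148135/3400407 ≈ -2.1021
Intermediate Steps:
P(d) = 53/107 (P(d) = 106*(1/214) = 53/107)
(37724 + 29081)/(P(126) - 31780) = (37724 + 29081)/(53/107 - 31780) = 66805/(-3400407/107) = 66805*(-107/3400407) = -7148135/3400407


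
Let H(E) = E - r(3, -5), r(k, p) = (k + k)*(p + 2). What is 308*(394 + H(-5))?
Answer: 125356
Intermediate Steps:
r(k, p) = 2*k*(2 + p) (r(k, p) = (2*k)*(2 + p) = 2*k*(2 + p))
H(E) = 18 + E (H(E) = E - 2*3*(2 - 5) = E - 2*3*(-3) = E - 1*(-18) = E + 18 = 18 + E)
308*(394 + H(-5)) = 308*(394 + (18 - 5)) = 308*(394 + 13) = 308*407 = 125356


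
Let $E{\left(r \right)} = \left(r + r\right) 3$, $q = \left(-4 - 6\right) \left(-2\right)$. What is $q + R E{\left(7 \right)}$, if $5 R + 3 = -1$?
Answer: $- \frac{68}{5} \approx -13.6$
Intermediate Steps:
$q = 20$ ($q = \left(-10\right) \left(-2\right) = 20$)
$R = - \frac{4}{5}$ ($R = - \frac{3}{5} + \frac{1}{5} \left(-1\right) = - \frac{3}{5} - \frac{1}{5} = - \frac{4}{5} \approx -0.8$)
$E{\left(r \right)} = 6 r$ ($E{\left(r \right)} = 2 r 3 = 6 r$)
$q + R E{\left(7 \right)} = 20 - \frac{4 \cdot 6 \cdot 7}{5} = 20 - \frac{168}{5} = - \frac{68}{5}$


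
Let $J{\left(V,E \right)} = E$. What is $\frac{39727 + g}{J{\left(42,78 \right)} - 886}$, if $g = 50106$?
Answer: $- \frac{89833}{808} \approx -111.18$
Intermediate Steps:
$\frac{39727 + g}{J{\left(42,78 \right)} - 886} = \frac{39727 + 50106}{78 - 886} = \frac{89833}{-808} = 89833 \left(- \frac{1}{808}\right) = - \frac{89833}{808}$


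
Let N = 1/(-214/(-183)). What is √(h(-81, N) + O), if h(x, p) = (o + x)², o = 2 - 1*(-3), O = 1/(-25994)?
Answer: √3902774069942/25994 ≈ 76.000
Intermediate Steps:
O = -1/25994 ≈ -3.8470e-5
o = 5 (o = 2 + 3 = 5)
N = 183/214 (N = 1/(-214*(-1/183)) = 1/(214/183) = 183/214 ≈ 0.85514)
h(x, p) = (5 + x)²
√(h(-81, N) + O) = √((5 - 81)² - 1/25994) = √((-76)² - 1/25994) = √(5776 - 1/25994) = √(150141343/25994) = √3902774069942/25994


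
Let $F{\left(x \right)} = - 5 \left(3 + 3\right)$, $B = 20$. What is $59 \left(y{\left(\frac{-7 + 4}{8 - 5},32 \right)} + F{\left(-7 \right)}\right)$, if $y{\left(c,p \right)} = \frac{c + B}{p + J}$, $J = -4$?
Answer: $- \frac{48439}{28} \approx -1730.0$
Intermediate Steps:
$y{\left(c,p \right)} = \frac{20 + c}{-4 + p}$ ($y{\left(c,p \right)} = \frac{c + 20}{p - 4} = \frac{20 + c}{-4 + p}$)
$F{\left(x \right)} = -30$ ($F{\left(x \right)} = \left(-5\right) 6 = -30$)
$59 \left(y{\left(\frac{-7 + 4}{8 - 5},32 \right)} + F{\left(-7 \right)}\right) = 59 \left(\frac{20 + \frac{-7 + 4}{8 - 5}}{-4 + 32} - 30\right) = 59 \left(\frac{20 - \frac{3}{3}}{28} - 30\right) = 59 \left(\frac{20 - 1}{28} - 30\right) = 59 \left(\frac{1}{28} \cdot 19 - 30\right) = 59 \left(\frac{19}{28} - 30\right) = 59 \left(- \frac{821}{28}\right) = - \frac{48439}{28}$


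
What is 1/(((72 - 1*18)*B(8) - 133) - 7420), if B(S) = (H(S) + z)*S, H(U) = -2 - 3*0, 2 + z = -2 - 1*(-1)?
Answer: -1/9713 ≈ -0.00010295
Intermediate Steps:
z = -3 (z = -2 + (-2 - 1*(-1)) = -2 + (-2 + 1) = -2 - 1 = -3)
H(U) = -2 (H(U) = -2 + 0 = -2)
B(S) = -5*S (B(S) = (-2 - 3)*S = -5*S)
1/(((72 - 1*18)*B(8) - 133) - 7420) = 1/(((72 - 1*18)*(-5*8) - 133) - 7420) = 1/(((72 - 18)*(-40) - 133) - 7420) = 1/((54*(-40) - 133) - 7420) = 1/((-2160 - 133) - 7420) = 1/(-2293 - 7420) = 1/(-9713) = -1/9713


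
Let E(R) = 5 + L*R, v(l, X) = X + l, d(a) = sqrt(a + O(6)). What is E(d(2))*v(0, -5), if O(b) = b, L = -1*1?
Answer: -25 + 10*sqrt(2) ≈ -10.858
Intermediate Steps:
L = -1
d(a) = sqrt(6 + a) (d(a) = sqrt(a + 6) = sqrt(6 + a))
E(R) = 5 - R
E(d(2))*v(0, -5) = (5 - sqrt(6 + 2))*(-5 + 0) = (5 - sqrt(8))*(-5) = (5 - 2*sqrt(2))*(-5) = -25 + 10*sqrt(2)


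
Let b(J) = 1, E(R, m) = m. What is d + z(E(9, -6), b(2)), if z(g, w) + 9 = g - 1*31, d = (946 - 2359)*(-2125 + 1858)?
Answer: 377225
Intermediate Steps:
d = 377271 (d = -1413*(-267) = 377271)
z(g, w) = -40 + g (z(g, w) = -9 + (g - 1*31) = -9 + (g - 31) = -9 + (-31 + g) = -40 + g)
d + z(E(9, -6), b(2)) = 377271 + (-40 - 6) = 377271 - 46 = 377225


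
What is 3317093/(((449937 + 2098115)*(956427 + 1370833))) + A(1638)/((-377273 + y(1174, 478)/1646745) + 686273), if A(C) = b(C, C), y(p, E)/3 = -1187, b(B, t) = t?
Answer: 58597167249446357099/11052877955916508721360 ≈ 0.0053015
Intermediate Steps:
y(p, E) = -3561 (y(p, E) = 3*(-1187) = -3561)
A(C) = C
3317093/(((449937 + 2098115)*(956427 + 1370833))) + A(1638)/((-377273 + y(1174, 478)/1646745) + 686273) = 3317093/(((449937 + 2098115)*(956427 + 1370833))) + 1638/((-377273 - 3561/1646745) + 686273) = 3317093/((2548052*2327260)) + 1638/((-377273 - 3561*1/1646745) + 686273) = 3317093/5929979497520 + 1638/((-377273 - 1187/548915) + 686273) = 3317093*(1/5929979497520) + 1638/(-207090809982/548915 + 686273) = 255161/456152269040 + 1638/(169614733813/548915) = 255161/456152269040 + 1638*(548915/169614733813) = 255161/456152269040 + 128446110/24230676259 = 58597167249446357099/11052877955916508721360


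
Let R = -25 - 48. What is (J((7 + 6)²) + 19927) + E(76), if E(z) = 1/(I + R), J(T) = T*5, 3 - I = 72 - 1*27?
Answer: 2388779/115 ≈ 20772.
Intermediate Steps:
R = -73
I = -42 (I = 3 - (72 - 1*27) = 3 - (72 - 27) = 3 - 1*45 = 3 - 45 = -42)
J(T) = 5*T
E(z) = -1/115 (E(z) = 1/(-42 - 73) = 1/(-115) = -1/115)
(J((7 + 6)²) + 19927) + E(76) = (5*(7 + 6)² + 19927) - 1/115 = (5*13² + 19927) - 1/115 = (5*169 + 19927) - 1/115 = (845 + 19927) - 1/115 = 20772 - 1/115 = 2388779/115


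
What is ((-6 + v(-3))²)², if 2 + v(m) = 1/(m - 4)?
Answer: 10556001/2401 ≈ 4396.5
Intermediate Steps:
v(m) = -2 + 1/(-4 + m) (v(m) = -2 + 1/(m - 4) = -2 + 1/(-4 + m))
((-6 + v(-3))²)² = ((-6 + (9 - 2*(-3))/(-4 - 3))²)² = ((-6 + (9 + 6)/(-7))²)² = ((-6 - ⅐*15)²)² = ((-6 - 15/7)²)² = ((-57/7)²)² = (3249/49)² = 10556001/2401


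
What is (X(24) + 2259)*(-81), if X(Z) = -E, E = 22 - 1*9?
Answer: -181926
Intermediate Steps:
E = 13 (E = 22 - 9 = 13)
X(Z) = -13 (X(Z) = -1*13 = -13)
(X(24) + 2259)*(-81) = (-13 + 2259)*(-81) = 2246*(-81) = -181926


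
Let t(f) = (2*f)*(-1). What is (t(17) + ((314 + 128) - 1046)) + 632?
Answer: -6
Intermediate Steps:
t(f) = -2*f
(t(17) + ((314 + 128) - 1046)) + 632 = (-2*17 + ((314 + 128) - 1046)) + 632 = (-34 + (442 - 1046)) + 632 = (-34 - 604) + 632 = -638 + 632 = -6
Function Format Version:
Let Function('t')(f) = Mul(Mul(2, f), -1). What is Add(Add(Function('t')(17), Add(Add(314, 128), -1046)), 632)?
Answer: -6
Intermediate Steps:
Function('t')(f) = Mul(-2, f)
Add(Add(Function('t')(17), Add(Add(314, 128), -1046)), 632) = Add(Add(Mul(-2, 17), Add(Add(314, 128), -1046)), 632) = Add(Add(-34, Add(442, -1046)), 632) = Add(Add(-34, -604), 632) = Add(-638, 632) = -6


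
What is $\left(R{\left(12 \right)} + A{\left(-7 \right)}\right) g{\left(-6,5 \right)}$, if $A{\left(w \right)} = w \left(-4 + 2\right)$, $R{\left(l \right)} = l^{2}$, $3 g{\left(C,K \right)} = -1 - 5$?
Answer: $-316$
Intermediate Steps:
$g{\left(C,K \right)} = -2$ ($g{\left(C,K \right)} = \frac{-1 - 5}{3} = \frac{1}{3} \left(-6\right) = -2$)
$A{\left(w \right)} = - 2 w$ ($A{\left(w \right)} = w \left(-2\right) = - 2 w$)
$\left(R{\left(12 \right)} + A{\left(-7 \right)}\right) g{\left(-6,5 \right)} = \left(12^{2} - -14\right) \left(-2\right) = \left(144 + 14\right) \left(-2\right) = 158 \left(-2\right) = -316$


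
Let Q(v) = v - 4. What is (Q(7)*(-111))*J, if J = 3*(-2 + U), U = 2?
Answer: 0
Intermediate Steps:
Q(v) = -4 + v
J = 0 (J = 3*(-2 + 2) = 3*0 = 0)
(Q(7)*(-111))*J = ((-4 + 7)*(-111))*0 = (3*(-111))*0 = -333*0 = 0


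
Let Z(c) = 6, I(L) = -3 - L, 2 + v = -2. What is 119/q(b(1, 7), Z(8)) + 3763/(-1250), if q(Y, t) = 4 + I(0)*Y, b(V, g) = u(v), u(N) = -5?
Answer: 77253/23750 ≈ 3.2528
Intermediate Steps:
v = -4 (v = -2 - 2 = -4)
b(V, g) = -5
q(Y, t) = 4 - 3*Y (q(Y, t) = 4 + (-3 - 1*0)*Y = 4 + (-3 + 0)*Y = 4 - 3*Y)
119/q(b(1, 7), Z(8)) + 3763/(-1250) = 119/(4 - 3*(-5)) + 3763/(-1250) = 119/(4 + 15) + 3763*(-1/1250) = 119/19 - 3763/1250 = 77253/23750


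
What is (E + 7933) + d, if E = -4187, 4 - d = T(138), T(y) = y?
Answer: 3612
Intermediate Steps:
d = -134 (d = 4 - 1*138 = 4 - 138 = -134)
(E + 7933) + d = (-4187 + 7933) - 134 = 3746 - 134 = 3612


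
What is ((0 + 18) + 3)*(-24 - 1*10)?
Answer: -714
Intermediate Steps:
((0 + 18) + 3)*(-24 - 1*10) = (18 + 3)*(-24 - 10) = 21*(-34) = -714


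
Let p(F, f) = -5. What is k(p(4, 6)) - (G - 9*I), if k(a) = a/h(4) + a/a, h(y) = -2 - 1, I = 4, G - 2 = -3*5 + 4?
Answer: 143/3 ≈ 47.667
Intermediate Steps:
G = -9 (G = 2 + (-3*5 + 4) = 2 + (-15 + 4) = 2 - 11 = -9)
h(y) = -3
k(a) = 1 - a/3 (k(a) = a/(-3) + a/a = a*(-⅓) + 1 = -a/3 + 1 = 1 - a/3)
k(p(4, 6)) - (G - 9*I) = (1 - ⅓*(-5)) - (-9 - 9*4) = (1 + 5/3) - (-9 - 36) = 8/3 - 1*(-45) = 8/3 + 45 = 143/3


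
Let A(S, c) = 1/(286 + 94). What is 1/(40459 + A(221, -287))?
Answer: 380/15374421 ≈ 2.4716e-5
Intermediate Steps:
A(S, c) = 1/380
1/(40459 + A(221, -287)) = 1/(40459 + 1/380) = 1/(15374421/380) = 380/15374421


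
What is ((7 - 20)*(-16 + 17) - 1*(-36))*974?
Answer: 22402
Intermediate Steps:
((7 - 20)*(-16 + 17) - 1*(-36))*974 = (-13*1 + 36)*974 = (-13 + 36)*974 = 23*974 = 22402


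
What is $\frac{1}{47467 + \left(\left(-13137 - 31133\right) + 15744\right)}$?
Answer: $\frac{1}{18941} \approx 5.2796 \cdot 10^{-5}$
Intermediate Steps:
$\frac{1}{47467 + \left(\left(-13137 - 31133\right) + 15744\right)} = \frac{1}{47467 + \left(-44270 + 15744\right)} = \frac{1}{47467 - 28526} = \frac{1}{18941}$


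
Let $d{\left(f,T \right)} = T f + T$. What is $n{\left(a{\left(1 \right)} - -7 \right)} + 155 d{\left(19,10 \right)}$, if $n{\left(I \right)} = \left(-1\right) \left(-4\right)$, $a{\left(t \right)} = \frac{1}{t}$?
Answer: $31004$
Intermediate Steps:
$n{\left(I \right)} = 4$
$d{\left(f,T \right)} = T + T f$
$n{\left(a{\left(1 \right)} - -7 \right)} + 155 d{\left(19,10 \right)} = 4 + 155 \cdot 10 \left(1 + 19\right) = 4 + 155 \cdot 10 \cdot 20 = 4 + 155 \cdot 200 = 4 + 31000 = 31004$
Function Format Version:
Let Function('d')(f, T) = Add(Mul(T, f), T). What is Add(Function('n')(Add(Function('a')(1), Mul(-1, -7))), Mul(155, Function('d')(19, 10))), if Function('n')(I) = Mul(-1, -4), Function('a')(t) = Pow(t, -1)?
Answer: 31004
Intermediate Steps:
Function('n')(I) = 4
Function('d')(f, T) = Add(T, Mul(T, f))
Add(Function('n')(Add(Function('a')(1), Mul(-1, -7))), Mul(155, Function('d')(19, 10))) = Add(4, Mul(155, Mul(10, Add(1, 19)))) = Add(4, Mul(155, Mul(10, 20))) = Add(4, Mul(155, 200)) = Add(4, 31000) = 31004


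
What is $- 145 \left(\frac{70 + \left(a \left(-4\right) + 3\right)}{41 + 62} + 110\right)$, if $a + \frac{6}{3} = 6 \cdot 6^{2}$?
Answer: $- \frac{1529315}{103} \approx -14848.0$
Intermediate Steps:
$a = 214$ ($a = -2 + 6 \cdot 6^{2} = -2 + 6 \cdot 36 = -2 + 216 = 214$)
$- 145 \left(\frac{70 + \left(a \left(-4\right) + 3\right)}{41 + 62} + 110\right) = - 145 \left(\frac{70 + \left(214 \left(-4\right) + 3\right)}{41 + 62} + 110\right) = - 145 \left(\frac{70 + \left(-856 + 3\right)}{103} + 110\right) = - 145 \left(\left(70 - 853\right) \frac{1}{103} + 110\right) = - 145 \left(\left(-783\right) \frac{1}{103} + 110\right) = - 145 \left(- \frac{783}{103} + 110\right) = \left(-145\right) \frac{10547}{103} = - \frac{1529315}{103}$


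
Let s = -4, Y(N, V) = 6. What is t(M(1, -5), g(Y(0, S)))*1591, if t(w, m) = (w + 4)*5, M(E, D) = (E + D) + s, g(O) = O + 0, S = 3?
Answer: -31820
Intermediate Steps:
g(O) = O
M(E, D) = -4 + D + E (M(E, D) = (E + D) - 4 = (D + E) - 4 = -4 + D + E)
t(w, m) = 20 + 5*w (t(w, m) = (4 + w)*5 = 20 + 5*w)
t(M(1, -5), g(Y(0, S)))*1591 = (20 + 5*(-4 - 5 + 1))*1591 = (20 + 5*(-8))*1591 = (20 - 40)*1591 = -20*1591 = -31820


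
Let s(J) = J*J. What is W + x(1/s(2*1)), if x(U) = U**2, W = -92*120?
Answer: -176639/16 ≈ -11040.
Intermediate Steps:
s(J) = J**2
W = -11040
W + x(1/s(2*1)) = -11040 + (1/((2*1)**2))**2 = -11040 + (1/(2**2))**2 = -11040 + (1/4)**2 = -11040 + 1/16 = -176639/16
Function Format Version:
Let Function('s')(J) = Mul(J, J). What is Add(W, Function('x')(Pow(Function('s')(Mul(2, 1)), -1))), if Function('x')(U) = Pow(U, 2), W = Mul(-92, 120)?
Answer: Rational(-176639, 16) ≈ -11040.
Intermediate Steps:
Function('s')(J) = Pow(J, 2)
W = -11040
Add(W, Function('x')(Pow(Function('s')(Mul(2, 1)), -1))) = Add(-11040, Pow(Pow(Pow(Mul(2, 1), 2), -1), 2)) = Add(-11040, Pow(Pow(Pow(2, 2), -1), 2)) = Add(-11040, Pow(Pow(4, -1), 2)) = Add(-11040, Pow(Rational(1, 4), 2)) = Add(-11040, Rational(1, 16)) = Rational(-176639, 16)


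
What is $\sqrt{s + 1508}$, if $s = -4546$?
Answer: $7 i \sqrt{62} \approx 55.118 i$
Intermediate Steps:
$\sqrt{s + 1508} = \sqrt{-4546 + 1508} = \sqrt{-3038} = 7 i \sqrt{62}$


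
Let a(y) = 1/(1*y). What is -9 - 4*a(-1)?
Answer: -5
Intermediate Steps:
a(y) = 1/y
-9 - 4*a(-1) = -9 - 4/(-1) = -9 - 4*(-1) = -9 + 4 = -5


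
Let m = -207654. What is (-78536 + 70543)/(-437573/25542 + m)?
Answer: 204157206/5304336041 ≈ 0.038489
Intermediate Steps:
(-78536 + 70543)/(-437573/25542 + m) = (-78536 + 70543)/(-437573/25542 - 207654) = -7993/(-437573*1/25542 - 207654) = -7993/(-437573/25542 - 207654) = -7993/(-5304336041/25542) = -7993*(-25542/5304336041) = 204157206/5304336041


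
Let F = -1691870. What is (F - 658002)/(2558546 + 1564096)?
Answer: -1174936/2061321 ≈ -0.56999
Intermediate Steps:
(F - 658002)/(2558546 + 1564096) = (-1691870 - 658002)/(2558546 + 1564096) = -2349872/4122642 = -2349872*1/4122642 = -1174936/2061321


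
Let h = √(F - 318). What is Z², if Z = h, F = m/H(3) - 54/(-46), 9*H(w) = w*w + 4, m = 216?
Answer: -50019/299 ≈ -167.29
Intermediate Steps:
H(w) = 4/9 + w²/9 (H(w) = (w*w + 4)/9 = (w² + 4)/9 = (4 + w²)/9 = 4/9 + w²/9)
F = 45063/299 (F = 216/(4/9 + (⅑)*3²) - 54/(-46) = 216/(4/9 + (⅑)*9) - 54*(-1/46) = 216/(4/9 + 1) + 27/23 = 216/(13/9) + 27/23 = 216*(9/13) + 27/23 = 1944/13 + 27/23 = 45063/299 ≈ 150.71)
h = I*√14955681/299 (h = √(45063/299 - 318) = √(-50019/299) = I*√14955681/299 ≈ 12.934*I)
Z = I*√14955681/299 ≈ 12.934*I
Z² = (I*√14955681/299)² = -50019/299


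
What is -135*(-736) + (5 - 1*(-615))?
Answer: 99980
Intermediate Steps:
-135*(-736) + (5 - 1*(-615)) = 99360 + (5 + 615) = 99360 + 620 = 99980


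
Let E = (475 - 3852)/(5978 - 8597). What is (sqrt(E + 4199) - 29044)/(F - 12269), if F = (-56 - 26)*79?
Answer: 29044/18747 - sqrt(3201162378)/16366131 ≈ 1.5458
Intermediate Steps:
E = 3377/2619 (E = -3377/(-2619) = -3377*(-1/2619) = 3377/2619 ≈ 1.2894)
F = -6478 (F = -82*79 = -6478)
(sqrt(E + 4199) - 29044)/(F - 12269) = (sqrt(3377/2619 + 4199) - 29044)/(-6478 - 12269) = (sqrt(11000558/2619) - 29044)/(-18747) = (sqrt(3201162378)/873 - 29044)*(-1/18747) = (-29044 + sqrt(3201162378)/873)*(-1/18747) = 29044/18747 - sqrt(3201162378)/16366131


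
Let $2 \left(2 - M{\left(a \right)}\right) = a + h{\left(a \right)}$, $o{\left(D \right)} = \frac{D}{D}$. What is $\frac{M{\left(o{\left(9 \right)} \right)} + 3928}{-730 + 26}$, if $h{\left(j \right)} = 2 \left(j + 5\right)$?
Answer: $- \frac{7847}{1408} \approx -5.5732$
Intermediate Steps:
$o{\left(D \right)} = 1$
$h{\left(j \right)} = 10 + 2 j$ ($h{\left(j \right)} = 2 \left(5 + j\right) = 10 + 2 j$)
$M{\left(a \right)} = -3 - \frac{3 a}{2}$ ($M{\left(a \right)} = 2 - \frac{a + \left(10 + 2 a\right)}{2} = 2 - \frac{10 + 3 a}{2} = 2 - \left(5 + \frac{3 a}{2}\right) = -3 - \frac{3 a}{2}$)
$\frac{M{\left(o{\left(9 \right)} \right)} + 3928}{-730 + 26} = \frac{\left(-3 - \frac{3}{2}\right) + 3928}{-730 + 26} = \frac{\left(-3 - \frac{3}{2}\right) + 3928}{-704} = \left(- \frac{9}{2} + 3928\right) \left(- \frac{1}{704}\right) = \frac{7847}{2} \left(- \frac{1}{704}\right) = - \frac{7847}{1408}$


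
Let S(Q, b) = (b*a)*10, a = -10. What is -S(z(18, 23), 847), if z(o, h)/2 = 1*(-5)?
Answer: 84700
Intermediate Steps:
z(o, h) = -10 (z(o, h) = 2*(1*(-5)) = 2*(-5) = -10)
S(Q, b) = -100*b (S(Q, b) = (b*(-10))*10 = -10*b*10 = -100*b)
-S(z(18, 23), 847) = -(-100)*847 = -1*(-84700) = 84700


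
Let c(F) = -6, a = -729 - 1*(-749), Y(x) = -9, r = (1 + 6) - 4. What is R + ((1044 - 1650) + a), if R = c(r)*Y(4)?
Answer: -532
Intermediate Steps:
r = 3 (r = 7 - 4 = 3)
a = 20 (a = -729 + 749 = 20)
R = 54 (R = -6*(-9) = 54)
R + ((1044 - 1650) + a) = 54 + ((1044 - 1650) + 20) = 54 + (-606 + 20) = 54 - 586 = -532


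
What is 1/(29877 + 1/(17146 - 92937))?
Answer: 75791/2264407706 ≈ 3.3471e-5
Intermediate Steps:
1/(29877 + 1/(17146 - 92937)) = 1/(29877 + 1/(-75791)) = 1/(29877 - 1/75791) = 1/(2264407706/75791) = 75791/2264407706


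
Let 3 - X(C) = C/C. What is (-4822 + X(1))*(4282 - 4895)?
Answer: 2954660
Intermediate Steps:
X(C) = 2 (X(C) = 3 - C/C = 3 - 1*1 = 3 - 1 = 2)
(-4822 + X(1))*(4282 - 4895) = (-4822 + 2)*(4282 - 4895) = -4820*(-613) = 2954660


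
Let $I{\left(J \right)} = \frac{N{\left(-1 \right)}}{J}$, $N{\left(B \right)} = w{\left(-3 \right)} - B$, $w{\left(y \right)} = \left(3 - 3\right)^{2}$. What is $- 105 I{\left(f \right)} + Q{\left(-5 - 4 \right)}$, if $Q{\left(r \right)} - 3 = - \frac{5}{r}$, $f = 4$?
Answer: $- \frac{817}{36} \approx -22.694$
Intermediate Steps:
$w{\left(y \right)} = 0$ ($w{\left(y \right)} = 0^{2} = 0$)
$N{\left(B \right)} = - B$ ($N{\left(B \right)} = 0 - B = - B$)
$Q{\left(r \right)} = 3 - \frac{5}{r}$
$I{\left(J \right)} = \frac{1}{J}$ ($I{\left(J \right)} = \frac{\left(-1\right) \left(-1\right)}{J} = 1 \frac{1}{J} = \frac{1}{J}$)
$- 105 I{\left(f \right)} + Q{\left(-5 - 4 \right)} = - \frac{105}{4} + \left(3 - \frac{5}{-5 - 4}\right) = \left(-105\right) \frac{1}{4} + \left(3 - \frac{5}{-5 - 4}\right) = - \frac{105}{4} + \left(3 - \frac{5}{-9}\right) = - \frac{105}{4} + \left(3 - - \frac{5}{9}\right) = - \frac{105}{4} + \left(3 + \frac{5}{9}\right) = - \frac{105}{4} + \frac{32}{9} = - \frac{817}{36}$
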